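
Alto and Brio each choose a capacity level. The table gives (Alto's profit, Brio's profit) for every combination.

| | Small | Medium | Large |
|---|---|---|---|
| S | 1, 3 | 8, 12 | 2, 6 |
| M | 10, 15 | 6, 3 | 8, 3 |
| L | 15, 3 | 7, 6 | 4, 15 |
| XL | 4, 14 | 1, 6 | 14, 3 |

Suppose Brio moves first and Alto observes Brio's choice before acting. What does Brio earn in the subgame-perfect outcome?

Solve by backward induction (Brio leads).
- Small: BR = L, leader payoff 3.
- Medium: BR = S, leader payoff 12.
- Large: BR = XL, leader payoff 3.
Maximizing over 3, 12, 3, Brio chooses Medium. Subgame-perfect outcome: (S, Medium) with payoffs (8, 12).

12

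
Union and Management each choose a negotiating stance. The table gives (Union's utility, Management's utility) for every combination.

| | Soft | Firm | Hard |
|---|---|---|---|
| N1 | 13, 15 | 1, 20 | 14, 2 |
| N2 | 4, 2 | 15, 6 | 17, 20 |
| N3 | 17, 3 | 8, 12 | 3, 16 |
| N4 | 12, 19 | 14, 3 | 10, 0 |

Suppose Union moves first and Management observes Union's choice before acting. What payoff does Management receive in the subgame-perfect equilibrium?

Solve by backward induction (Union leads).
- N1: BR = Firm, leader payoff 1.
- N2: BR = Hard, leader payoff 17.
- N3: BR = Hard, leader payoff 3.
- N4: BR = Soft, leader payoff 12.
Among 1, 17, 3, 12, the best is 17 at N2. Subgame-perfect outcome: (N2, Hard) with payoffs (17, 20).

20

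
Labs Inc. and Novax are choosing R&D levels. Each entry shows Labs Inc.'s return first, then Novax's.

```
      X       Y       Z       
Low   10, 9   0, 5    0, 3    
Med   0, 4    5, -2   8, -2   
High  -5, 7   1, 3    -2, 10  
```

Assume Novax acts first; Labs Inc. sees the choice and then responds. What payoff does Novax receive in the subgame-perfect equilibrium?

9

Backward induction with Novax moving first.
- X: Labs Inc. compares 10, 0, -5 and picks Low; Novax would get 9.
- Y: Labs Inc. compares 0, 5, 1 and picks Med; Novax would get -2.
- Z: Labs Inc. compares 0, 8, -2 and picks Med; Novax would get -2.
Among 9, -2, -2, the best is 9 at X. Subgame-perfect outcome: (Low, X) with payoffs (10, 9).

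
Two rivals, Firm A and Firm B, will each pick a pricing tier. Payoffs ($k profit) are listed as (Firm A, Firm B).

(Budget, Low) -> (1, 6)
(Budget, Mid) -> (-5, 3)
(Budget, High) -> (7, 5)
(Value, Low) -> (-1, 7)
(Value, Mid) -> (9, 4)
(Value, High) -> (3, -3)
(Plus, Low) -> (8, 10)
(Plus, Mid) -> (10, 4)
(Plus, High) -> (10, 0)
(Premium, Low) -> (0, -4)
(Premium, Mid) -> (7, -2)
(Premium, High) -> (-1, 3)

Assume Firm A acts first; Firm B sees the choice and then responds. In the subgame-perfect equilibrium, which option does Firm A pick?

Work backward from Firm B's decision.
- Budget: BR = Low, leader payoff 1.
- Value: BR = Low, leader payoff -1.
- Plus: BR = Low, leader payoff 8.
- Premium: BR = High, leader payoff -1.
Maximizing over 1, -1, 8, -1, Firm A chooses Plus. Subgame-perfect outcome: (Plus, Low) with payoffs (8, 10).

Plus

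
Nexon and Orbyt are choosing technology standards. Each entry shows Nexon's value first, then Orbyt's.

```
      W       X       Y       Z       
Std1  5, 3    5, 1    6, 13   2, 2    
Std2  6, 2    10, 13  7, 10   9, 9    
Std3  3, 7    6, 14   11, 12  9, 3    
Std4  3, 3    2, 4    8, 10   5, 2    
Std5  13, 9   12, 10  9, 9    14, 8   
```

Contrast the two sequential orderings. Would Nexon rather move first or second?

If Nexon leads: Orbyt's best replies are Std1→Y, Std2→X, Std3→X, Std4→Y, Std5→X; Nexon's induced payoffs 6, 10, 6, 8, 12; outcome (Std5, X), payoffs (12, 10).
If Orbyt leads: Nexon's best replies are W→Std5, X→Std5, Y→Std3, Z→Std5; Orbyt's induced payoffs 9, 10, 12, 8; outcome (Std3, Y), payoffs (11, 12).
Nexon gets 12 moving first and 11 moving second, so Nexon prefers to move first.

first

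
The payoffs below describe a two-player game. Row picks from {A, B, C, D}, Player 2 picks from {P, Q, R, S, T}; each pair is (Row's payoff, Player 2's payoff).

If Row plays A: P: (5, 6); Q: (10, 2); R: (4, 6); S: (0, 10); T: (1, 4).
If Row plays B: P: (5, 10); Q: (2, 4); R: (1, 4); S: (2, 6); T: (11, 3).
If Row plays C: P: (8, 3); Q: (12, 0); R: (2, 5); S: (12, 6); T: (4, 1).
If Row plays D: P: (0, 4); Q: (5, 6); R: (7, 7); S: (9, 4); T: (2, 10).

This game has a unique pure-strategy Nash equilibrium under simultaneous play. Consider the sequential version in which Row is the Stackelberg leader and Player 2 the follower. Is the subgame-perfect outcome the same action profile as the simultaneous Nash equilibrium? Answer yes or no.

yes

Solve by backward induction (Row leads).
- A → Player 2 plays S (best of 6, 2, 6, 10, 4); Row gets 0.
- B → Player 2 plays P (best of 10, 4, 4, 6, 3); Row gets 5.
- C → Player 2 plays S (best of 3, 0, 5, 6, 1); Row gets 12.
- D → Player 2 plays T (best of 4, 6, 7, 4, 10); Row gets 2.
Row's induced payoffs are 0, 5, 12, 2, so Row commits to C. Subgame-perfect outcome: (C, S) with payoffs (12, 6).
For the simultaneous game, intersect best replies.
Row's best replies: P→C; Q→C; R→D; S→C; T→B.
Player 2's best replies: A→S; B→P; C→S; D→T.
The unique mutual best reply is (C, S), giving (12, 6).
Sequential outcome (C, S) coincides with the Nash profile (C, S).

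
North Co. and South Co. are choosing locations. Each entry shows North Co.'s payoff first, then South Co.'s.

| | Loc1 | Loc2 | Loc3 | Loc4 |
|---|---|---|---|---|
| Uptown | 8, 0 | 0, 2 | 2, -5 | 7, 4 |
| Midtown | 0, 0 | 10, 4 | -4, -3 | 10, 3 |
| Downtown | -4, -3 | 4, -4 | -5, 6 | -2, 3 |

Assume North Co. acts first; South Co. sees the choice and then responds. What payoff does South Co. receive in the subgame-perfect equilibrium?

Work backward from South Co.'s decision.
- Uptown → South Co. plays Loc4 (best of 0, 2, -5, 4); North Co. gets 7.
- Midtown → South Co. plays Loc2 (best of 0, 4, -3, 3); North Co. gets 10.
- Downtown → South Co. plays Loc3 (best of -3, -4, 6, 3); North Co. gets -5.
Maximizing over 7, 10, -5, North Co. chooses Midtown. Subgame-perfect outcome: (Midtown, Loc2) with payoffs (10, 4).

4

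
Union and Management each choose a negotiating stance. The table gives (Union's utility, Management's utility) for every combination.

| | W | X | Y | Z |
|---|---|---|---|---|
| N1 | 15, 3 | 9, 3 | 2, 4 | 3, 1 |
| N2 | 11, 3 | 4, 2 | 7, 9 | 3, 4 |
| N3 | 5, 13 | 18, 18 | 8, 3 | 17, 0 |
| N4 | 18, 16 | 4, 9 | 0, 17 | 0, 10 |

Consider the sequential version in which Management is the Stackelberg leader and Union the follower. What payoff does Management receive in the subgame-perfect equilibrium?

18

Solve by backward induction (Management leads).
- W → Union plays N4 (best of 15, 11, 5, 18); Management gets 16.
- X → Union plays N3 (best of 9, 4, 18, 4); Management gets 18.
- Y → Union plays N3 (best of 2, 7, 8, 0); Management gets 3.
- Z → Union plays N3 (best of 3, 3, 17, 0); Management gets 0.
Maximizing over 16, 18, 3, 0, Management chooses X. Subgame-perfect outcome: (N3, X) with payoffs (18, 18).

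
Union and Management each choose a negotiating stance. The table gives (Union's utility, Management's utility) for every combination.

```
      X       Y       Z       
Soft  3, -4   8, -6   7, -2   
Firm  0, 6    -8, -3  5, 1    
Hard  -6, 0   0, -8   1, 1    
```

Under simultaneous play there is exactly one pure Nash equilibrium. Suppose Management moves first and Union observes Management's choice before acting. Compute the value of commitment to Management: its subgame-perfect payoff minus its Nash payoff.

0

Union best-responds to each possible Management move:
- X: Union compares 3, 0, -6 and picks Soft; Management would get -4.
- Y: Union compares 8, -8, 0 and picks Soft; Management would get -6.
- Z: Union compares 7, 5, 1 and picks Soft; Management would get -2.
Management's induced payoffs are -4, -6, -2, so Management commits to Z. Subgame-perfect outcome: (Soft, Z) with payoffs (7, -2).
Under simultaneous play:
Union's best replies: X→Soft; Y→Soft; Z→Soft.
Management's best replies: Soft→Z; Firm→X; Hard→Z.
The unique mutual best reply is (Soft, Z), giving (7, -2).
Management's commitment gain: -2 − -2 = 0.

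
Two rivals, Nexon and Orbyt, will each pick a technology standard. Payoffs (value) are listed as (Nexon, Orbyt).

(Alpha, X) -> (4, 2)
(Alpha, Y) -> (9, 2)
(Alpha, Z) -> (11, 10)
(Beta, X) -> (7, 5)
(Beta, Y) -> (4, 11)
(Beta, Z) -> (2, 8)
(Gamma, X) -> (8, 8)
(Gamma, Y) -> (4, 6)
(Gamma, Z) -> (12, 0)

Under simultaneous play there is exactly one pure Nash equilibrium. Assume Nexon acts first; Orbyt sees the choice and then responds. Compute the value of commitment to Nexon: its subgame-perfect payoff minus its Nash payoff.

3

Solve by backward induction (Nexon leads).
- Alpha → Orbyt plays Z (best of 2, 2, 10); Nexon gets 11.
- Beta → Orbyt plays Y (best of 5, 11, 8); Nexon gets 4.
- Gamma → Orbyt plays X (best of 8, 6, 0); Nexon gets 8.
Among 11, 4, 8, the best is 11 at Alpha. Subgame-perfect outcome: (Alpha, Z) with payoffs (11, 10).
For the simultaneous game, intersect best replies.
Nexon's best replies: X→Gamma; Y→Alpha; Z→Gamma.
Orbyt's best replies: Alpha→Z; Beta→Y; Gamma→X.
The unique mutual best reply is (Gamma, X), giving (8, 8).
Nexon's commitment gain: 11 − 8 = 3.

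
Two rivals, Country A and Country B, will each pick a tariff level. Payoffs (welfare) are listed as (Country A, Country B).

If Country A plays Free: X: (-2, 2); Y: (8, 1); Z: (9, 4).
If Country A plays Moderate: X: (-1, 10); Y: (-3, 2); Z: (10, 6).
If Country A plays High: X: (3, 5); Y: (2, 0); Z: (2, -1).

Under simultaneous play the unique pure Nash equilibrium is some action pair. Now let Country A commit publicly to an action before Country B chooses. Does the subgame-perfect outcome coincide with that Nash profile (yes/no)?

no

Country B best-responds to each possible Country A move:
- Free: Country B compares 2, 1, 4 and picks Z; Country A would get 9.
- Moderate: Country B compares 10, 2, 6 and picks X; Country A would get -1.
- High: Country B compares 5, 0, -1 and picks X; Country A would get 3.
Country A's induced payoffs are 9, -1, 3, so Country A commits to Free. Subgame-perfect outcome: (Free, Z) with payoffs (9, 4).
Now find the simultaneous Nash equilibrium.
Country A's best replies: X→High; Y→Free; Z→Moderate.
Country B's best replies: Free→Z; Moderate→X; High→X.
The unique mutual best reply is (High, X), giving (3, 5).
Sequential outcome (Free, Z) differs from the Nash profile (High, X).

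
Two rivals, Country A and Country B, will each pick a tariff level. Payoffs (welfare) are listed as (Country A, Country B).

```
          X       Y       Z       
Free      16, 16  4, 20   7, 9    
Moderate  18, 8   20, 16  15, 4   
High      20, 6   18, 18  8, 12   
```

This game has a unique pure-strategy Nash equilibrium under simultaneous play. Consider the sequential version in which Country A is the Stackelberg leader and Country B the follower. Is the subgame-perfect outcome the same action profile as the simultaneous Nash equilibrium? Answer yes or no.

yes

Solve by backward induction (Country A leads).
- Free: BR = Y, leader payoff 4.
- Moderate: BR = Y, leader payoff 20.
- High: BR = Y, leader payoff 18.
Among 4, 20, 18, the best is 20 at Moderate. Subgame-perfect outcome: (Moderate, Y) with payoffs (20, 16).
For the simultaneous game, intersect best replies.
Country A's best replies: X→High; Y→Moderate; Z→Moderate.
Country B's best replies: Free→Y; Moderate→Y; High→Y.
Only (Moderate, Y) has each player best-responding; Nash payoffs (20, 16).
Sequential outcome (Moderate, Y) coincides with the Nash profile (Moderate, Y).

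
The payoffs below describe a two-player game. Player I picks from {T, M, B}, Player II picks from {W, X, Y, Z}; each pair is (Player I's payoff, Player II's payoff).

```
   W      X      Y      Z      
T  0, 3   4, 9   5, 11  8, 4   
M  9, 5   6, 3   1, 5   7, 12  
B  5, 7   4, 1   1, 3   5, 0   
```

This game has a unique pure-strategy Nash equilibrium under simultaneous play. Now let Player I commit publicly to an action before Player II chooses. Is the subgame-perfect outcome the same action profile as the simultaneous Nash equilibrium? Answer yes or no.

no

Solve by backward induction (Player I leads).
- T: Player II compares 3, 9, 11, 4 and picks Y; Player I would get 5.
- M: Player II compares 5, 3, 5, 12 and picks Z; Player I would get 7.
- B: Player II compares 7, 1, 3, 0 and picks W; Player I would get 5.
Maximizing over 5, 7, 5, Player I chooses M. Subgame-perfect outcome: (M, Z) with payoffs (7, 12).
Under simultaneous play:
Player I's best replies: W→M; X→M; Y→T; Z→T.
Player II's best replies: T→Y; M→Z; B→W.
Only (T, Y) has each player best-responding; Nash payoffs (5, 11).
Sequential outcome (M, Z) differs from the Nash profile (T, Y).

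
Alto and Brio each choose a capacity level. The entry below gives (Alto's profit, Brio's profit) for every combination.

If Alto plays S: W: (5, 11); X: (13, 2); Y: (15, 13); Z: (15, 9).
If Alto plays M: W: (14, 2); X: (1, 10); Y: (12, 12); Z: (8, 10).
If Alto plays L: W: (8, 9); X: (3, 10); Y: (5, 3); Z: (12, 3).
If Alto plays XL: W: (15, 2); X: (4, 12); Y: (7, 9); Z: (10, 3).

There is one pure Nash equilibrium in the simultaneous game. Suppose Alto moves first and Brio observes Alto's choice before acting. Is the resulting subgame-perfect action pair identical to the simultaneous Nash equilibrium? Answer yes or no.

yes

Brio best-responds to each possible Alto move:
- S: Brio compares 11, 2, 13, 9 and picks Y; Alto would get 15.
- M: Brio compares 2, 10, 12, 10 and picks Y; Alto would get 12.
- L: Brio compares 9, 10, 3, 3 and picks X; Alto would get 3.
- XL: Brio compares 2, 12, 9, 3 and picks X; Alto would get 4.
Maximizing over 15, 12, 3, 4, Alto chooses S. Subgame-perfect outcome: (S, Y) with payoffs (15, 13).
For the simultaneous game, intersect best replies.
Alto's best replies: W→XL; X→S; Y→S; Z→S.
Brio's best replies: S→Y; M→Y; L→X; XL→X.
The unique mutual best reply is (S, Y), giving (15, 13).
Sequential outcome (S, Y) coincides with the Nash profile (S, Y).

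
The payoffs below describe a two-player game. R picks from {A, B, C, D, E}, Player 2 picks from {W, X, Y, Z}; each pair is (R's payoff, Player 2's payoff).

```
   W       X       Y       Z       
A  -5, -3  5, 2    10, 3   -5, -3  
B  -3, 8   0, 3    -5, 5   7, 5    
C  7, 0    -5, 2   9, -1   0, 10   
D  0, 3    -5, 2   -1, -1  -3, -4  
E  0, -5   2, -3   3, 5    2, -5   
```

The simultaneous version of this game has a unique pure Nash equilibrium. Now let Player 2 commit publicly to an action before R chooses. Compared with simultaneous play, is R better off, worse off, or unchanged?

worse off

Work backward from R's decision.
- W: BR = C, leader payoff 0.
- X: BR = A, leader payoff 2.
- Y: BR = A, leader payoff 3.
- Z: BR = B, leader payoff 5.
Among 0, 2, 3, 5, the best is 5 at Z. Subgame-perfect outcome: (B, Z) with payoffs (7, 5).
Now find the simultaneous Nash equilibrium.
R's best replies: W→C; X→A; Y→A; Z→B.
Player 2's best replies: A→Y; B→W; C→Z; D→W; E→Y.
The unique mutual best reply is (A, Y), giving (10, 3).
R earns 7 sequentially versus 10 at the Nash outcome: worse off.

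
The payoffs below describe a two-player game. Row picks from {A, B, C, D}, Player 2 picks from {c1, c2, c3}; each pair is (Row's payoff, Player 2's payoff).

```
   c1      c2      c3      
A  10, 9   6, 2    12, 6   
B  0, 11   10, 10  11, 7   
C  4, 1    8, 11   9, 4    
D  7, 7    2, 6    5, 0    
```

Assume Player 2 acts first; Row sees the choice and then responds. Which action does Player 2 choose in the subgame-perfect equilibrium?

c2

Row best-responds to each possible Player 2 move:
- c1 → Row plays A (best of 10, 0, 4, 7); Player 2 gets 9.
- c2 → Row plays B (best of 6, 10, 8, 2); Player 2 gets 10.
- c3 → Row plays A (best of 12, 11, 9, 5); Player 2 gets 6.
Maximizing over 9, 10, 6, Player 2 chooses c2. Subgame-perfect outcome: (B, c2) with payoffs (10, 10).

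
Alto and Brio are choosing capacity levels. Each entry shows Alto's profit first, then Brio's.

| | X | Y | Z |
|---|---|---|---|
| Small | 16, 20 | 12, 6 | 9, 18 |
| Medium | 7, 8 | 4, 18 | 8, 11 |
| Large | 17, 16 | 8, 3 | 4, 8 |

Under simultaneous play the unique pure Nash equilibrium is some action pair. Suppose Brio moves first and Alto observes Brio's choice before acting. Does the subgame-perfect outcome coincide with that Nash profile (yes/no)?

Work backward from Alto's decision.
- X → Alto plays Large (best of 16, 7, 17); Brio gets 16.
- Y → Alto plays Small (best of 12, 4, 8); Brio gets 6.
- Z → Alto plays Small (best of 9, 8, 4); Brio gets 18.
Among 16, 6, 18, the best is 18 at Z. Subgame-perfect outcome: (Small, Z) with payoffs (9, 18).
Now find the simultaneous Nash equilibrium.
Alto's best replies: X→Large; Y→Small; Z→Small.
Brio's best replies: Small→X; Medium→Y; Large→X.
The unique mutual best reply is (Large, X), giving (17, 16).
Sequential outcome (Small, Z) differs from the Nash profile (Large, X).

no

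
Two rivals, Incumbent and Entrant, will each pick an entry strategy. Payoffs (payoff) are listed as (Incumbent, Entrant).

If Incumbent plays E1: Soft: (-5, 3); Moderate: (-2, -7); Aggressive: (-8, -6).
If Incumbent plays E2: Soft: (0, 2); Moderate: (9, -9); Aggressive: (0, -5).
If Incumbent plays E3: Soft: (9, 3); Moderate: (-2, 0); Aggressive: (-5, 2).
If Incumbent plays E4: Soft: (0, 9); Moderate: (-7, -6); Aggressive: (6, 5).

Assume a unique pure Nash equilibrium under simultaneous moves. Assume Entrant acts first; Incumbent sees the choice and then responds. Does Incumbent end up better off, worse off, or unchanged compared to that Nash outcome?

worse off

Solve by backward induction (Entrant leads).
- Soft → Incumbent plays E3 (best of -5, 0, 9, 0); Entrant gets 3.
- Moderate → Incumbent plays E2 (best of -2, 9, -2, -7); Entrant gets -9.
- Aggressive → Incumbent plays E4 (best of -8, 0, -5, 6); Entrant gets 5.
Entrant's induced payoffs are 3, -9, 5, so Entrant commits to Aggressive. Subgame-perfect outcome: (E4, Aggressive) with payoffs (6, 5).
Under simultaneous play:
Incumbent's best replies: Soft→E3; Moderate→E2; Aggressive→E4.
Entrant's best replies: E1→Soft; E2→Soft; E3→Soft; E4→Soft.
The unique mutual best reply is (E3, Soft), giving (9, 3).
Incumbent earns 6 sequentially versus 9 at the Nash outcome: worse off.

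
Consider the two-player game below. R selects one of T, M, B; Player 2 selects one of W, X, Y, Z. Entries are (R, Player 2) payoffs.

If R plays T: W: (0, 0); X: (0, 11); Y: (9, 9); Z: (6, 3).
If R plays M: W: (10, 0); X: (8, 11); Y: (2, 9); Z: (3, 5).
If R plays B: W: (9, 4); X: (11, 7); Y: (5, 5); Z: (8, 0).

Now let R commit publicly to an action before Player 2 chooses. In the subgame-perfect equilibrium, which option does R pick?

Backward induction with R moving first.
- T: BR = X, leader payoff 0.
- M: BR = X, leader payoff 8.
- B: BR = X, leader payoff 11.
Among 0, 8, 11, the best is 11 at B. Subgame-perfect outcome: (B, X) with payoffs (11, 7).

B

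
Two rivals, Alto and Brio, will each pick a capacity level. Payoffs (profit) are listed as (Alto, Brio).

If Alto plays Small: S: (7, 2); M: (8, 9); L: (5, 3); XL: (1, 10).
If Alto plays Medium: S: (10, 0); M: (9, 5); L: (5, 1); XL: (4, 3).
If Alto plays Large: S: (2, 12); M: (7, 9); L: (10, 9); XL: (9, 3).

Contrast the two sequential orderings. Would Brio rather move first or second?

If Alto leads: Brio's best replies are Small→XL, Medium→M, Large→S; Alto's induced payoffs 1, 9, 2; outcome (Medium, M), payoffs (9, 5).
If Brio leads: Alto's best replies are S→Medium, M→Medium, L→Large, XL→Large; Brio's induced payoffs 0, 5, 9, 3; outcome (Large, L), payoffs (10, 9).
Brio gets 9 moving first and 5 moving second, so Brio prefers to move first.

first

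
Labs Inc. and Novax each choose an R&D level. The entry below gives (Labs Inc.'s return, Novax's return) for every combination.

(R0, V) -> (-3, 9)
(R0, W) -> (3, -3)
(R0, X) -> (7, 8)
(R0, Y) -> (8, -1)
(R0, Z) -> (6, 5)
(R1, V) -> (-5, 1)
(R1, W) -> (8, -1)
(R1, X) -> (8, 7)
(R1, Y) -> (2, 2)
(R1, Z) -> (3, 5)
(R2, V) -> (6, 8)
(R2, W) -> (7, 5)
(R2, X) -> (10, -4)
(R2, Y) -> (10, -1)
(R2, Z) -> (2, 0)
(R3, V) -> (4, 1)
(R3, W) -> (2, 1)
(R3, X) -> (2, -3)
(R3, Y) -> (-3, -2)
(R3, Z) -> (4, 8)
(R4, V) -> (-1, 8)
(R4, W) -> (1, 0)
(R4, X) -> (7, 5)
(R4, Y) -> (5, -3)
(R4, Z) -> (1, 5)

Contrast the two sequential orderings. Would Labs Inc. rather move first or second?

If Labs Inc. leads: Novax's best replies are R0→V, R1→X, R2→V, R3→Z, R4→V; Labs Inc.'s induced payoffs -3, 8, 6, 4, -1; outcome (R1, X), payoffs (8, 7).
If Novax leads: Labs Inc.'s best replies are V→R2, W→R1, X→R2, Y→R2, Z→R0; Novax's induced payoffs 8, -1, -4, -1, 5; outcome (R2, V), payoffs (6, 8).
Labs Inc. gets 8 moving first and 6 moving second, so Labs Inc. prefers to move first.

first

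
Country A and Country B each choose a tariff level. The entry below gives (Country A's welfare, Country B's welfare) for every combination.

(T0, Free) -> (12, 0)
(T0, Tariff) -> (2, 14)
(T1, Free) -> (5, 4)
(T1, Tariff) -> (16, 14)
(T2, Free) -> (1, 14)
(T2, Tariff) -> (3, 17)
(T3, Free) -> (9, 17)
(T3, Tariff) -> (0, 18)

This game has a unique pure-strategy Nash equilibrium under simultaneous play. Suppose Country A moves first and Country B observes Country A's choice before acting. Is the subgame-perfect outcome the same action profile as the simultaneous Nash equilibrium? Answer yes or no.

Backward induction with Country A moving first.
- T0: Country B compares 0, 14 and picks Tariff; Country A would get 2.
- T1: Country B compares 4, 14 and picks Tariff; Country A would get 16.
- T2: Country B compares 14, 17 and picks Tariff; Country A would get 3.
- T3: Country B compares 17, 18 and picks Tariff; Country A would get 0.
Among 2, 16, 3, 0, the best is 16 at T1. Subgame-perfect outcome: (T1, Tariff) with payoffs (16, 14).
For the simultaneous game, intersect best replies.
Country A's best replies: Free→T0; Tariff→T1.
Country B's best replies: T0→Tariff; T1→Tariff; T2→Tariff; T3→Tariff.
Only (T1, Tariff) has each player best-responding; Nash payoffs (16, 14).
Sequential outcome (T1, Tariff) coincides with the Nash profile (T1, Tariff).

yes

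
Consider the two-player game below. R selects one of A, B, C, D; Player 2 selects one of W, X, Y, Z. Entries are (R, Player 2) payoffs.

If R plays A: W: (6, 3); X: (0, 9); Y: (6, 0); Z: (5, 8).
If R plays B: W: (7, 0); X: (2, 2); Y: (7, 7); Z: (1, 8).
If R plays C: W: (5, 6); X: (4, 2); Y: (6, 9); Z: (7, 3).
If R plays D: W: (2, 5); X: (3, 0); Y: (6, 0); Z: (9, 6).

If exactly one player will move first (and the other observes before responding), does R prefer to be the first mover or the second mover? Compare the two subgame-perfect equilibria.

If R leads: Player 2's best replies are A→X, B→Z, C→Y, D→Z; R's induced payoffs 0, 1, 6, 9; outcome (D, Z), payoffs (9, 6).
If Player 2 leads: R's best replies are W→B, X→C, Y→B, Z→D; Player 2's induced payoffs 0, 2, 7, 6; outcome (B, Y), payoffs (7, 7).
R gets 9 moving first and 7 moving second, so R prefers to move first.

first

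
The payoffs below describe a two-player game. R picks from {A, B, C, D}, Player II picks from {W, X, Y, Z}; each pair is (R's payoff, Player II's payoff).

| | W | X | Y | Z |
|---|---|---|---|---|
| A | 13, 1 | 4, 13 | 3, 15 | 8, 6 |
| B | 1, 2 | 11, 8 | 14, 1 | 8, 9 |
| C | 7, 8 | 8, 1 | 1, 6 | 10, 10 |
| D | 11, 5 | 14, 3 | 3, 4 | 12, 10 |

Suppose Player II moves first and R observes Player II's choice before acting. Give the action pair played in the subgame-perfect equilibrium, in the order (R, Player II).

(D, Z)

R best-responds to each possible Player II move:
- W: R compares 13, 1, 7, 11 and picks A; Player II would get 1.
- X: R compares 4, 11, 8, 14 and picks D; Player II would get 3.
- Y: R compares 3, 14, 1, 3 and picks B; Player II would get 1.
- Z: R compares 8, 8, 10, 12 and picks D; Player II would get 10.
Among 1, 3, 1, 10, the best is 10 at Z. Subgame-perfect outcome: (D, Z) with payoffs (12, 10).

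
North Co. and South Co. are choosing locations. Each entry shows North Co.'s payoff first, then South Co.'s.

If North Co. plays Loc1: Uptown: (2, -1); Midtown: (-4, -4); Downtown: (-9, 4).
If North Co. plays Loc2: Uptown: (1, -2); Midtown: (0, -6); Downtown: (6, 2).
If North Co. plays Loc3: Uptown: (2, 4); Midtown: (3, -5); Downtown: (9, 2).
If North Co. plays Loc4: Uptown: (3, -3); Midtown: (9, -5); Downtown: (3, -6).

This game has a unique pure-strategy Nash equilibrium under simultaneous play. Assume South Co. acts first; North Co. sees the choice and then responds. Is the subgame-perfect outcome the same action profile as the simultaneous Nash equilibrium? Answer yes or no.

no

Backward induction with South Co. moving first.
- Uptown → North Co. plays Loc4 (best of 2, 1, 2, 3); South Co. gets -3.
- Midtown → North Co. plays Loc4 (best of -4, 0, 3, 9); South Co. gets -5.
- Downtown → North Co. plays Loc3 (best of -9, 6, 9, 3); South Co. gets 2.
Maximizing over -3, -5, 2, South Co. chooses Downtown. Subgame-perfect outcome: (Loc3, Downtown) with payoffs (9, 2).
Now find the simultaneous Nash equilibrium.
North Co.'s best replies: Uptown→Loc4; Midtown→Loc4; Downtown→Loc3.
South Co.'s best replies: Loc1→Downtown; Loc2→Downtown; Loc3→Uptown; Loc4→Uptown.
Only (Loc4, Uptown) has each player best-responding; Nash payoffs (3, -3).
Sequential outcome (Loc3, Downtown) differs from the Nash profile (Loc4, Uptown).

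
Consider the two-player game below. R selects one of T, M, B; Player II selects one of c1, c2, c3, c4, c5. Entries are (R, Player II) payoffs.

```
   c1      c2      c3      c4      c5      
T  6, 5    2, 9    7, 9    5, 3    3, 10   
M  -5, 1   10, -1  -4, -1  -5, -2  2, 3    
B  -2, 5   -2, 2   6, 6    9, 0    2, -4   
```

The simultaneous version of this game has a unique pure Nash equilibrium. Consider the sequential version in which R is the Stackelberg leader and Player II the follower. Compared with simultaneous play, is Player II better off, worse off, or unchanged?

Player II best-responds to each possible R move:
- T: BR = c5, leader payoff 3.
- M: BR = c5, leader payoff 2.
- B: BR = c3, leader payoff 6.
R's induced payoffs are 3, 2, 6, so R commits to B. Subgame-perfect outcome: (B, c3) with payoffs (6, 6).
Now find the simultaneous Nash equilibrium.
R's best replies: c1→T; c2→M; c3→T; c4→B; c5→T.
Player II's best replies: T→c5; M→c5; B→c3.
The unique mutual best reply is (T, c5), giving (3, 10).
Player II earns 6 sequentially versus 10 at the Nash outcome: worse off.

worse off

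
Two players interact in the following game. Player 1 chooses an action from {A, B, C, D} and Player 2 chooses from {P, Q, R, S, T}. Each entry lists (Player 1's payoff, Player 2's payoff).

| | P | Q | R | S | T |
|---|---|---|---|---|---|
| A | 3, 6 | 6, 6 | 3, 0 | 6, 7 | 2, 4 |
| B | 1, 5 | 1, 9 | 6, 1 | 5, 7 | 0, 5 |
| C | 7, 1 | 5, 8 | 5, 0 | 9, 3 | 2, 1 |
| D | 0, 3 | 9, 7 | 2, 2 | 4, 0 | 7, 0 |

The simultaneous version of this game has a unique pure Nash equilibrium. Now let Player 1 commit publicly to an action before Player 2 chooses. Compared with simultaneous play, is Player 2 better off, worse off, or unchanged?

unchanged

Solve by backward induction (Player 1 leads).
- A: Player 2 compares 6, 6, 0, 7, 4 and picks S; Player 1 would get 6.
- B: Player 2 compares 5, 9, 1, 7, 5 and picks Q; Player 1 would get 1.
- C: Player 2 compares 1, 8, 0, 3, 1 and picks Q; Player 1 would get 5.
- D: Player 2 compares 3, 7, 2, 0, 0 and picks Q; Player 1 would get 9.
Player 1's induced payoffs are 6, 1, 5, 9, so Player 1 commits to D. Subgame-perfect outcome: (D, Q) with payoffs (9, 7).
Under simultaneous play:
Player 1's best replies: P→C; Q→D; R→B; S→C; T→D.
Player 2's best replies: A→S; B→Q; C→Q; D→Q.
Only (D, Q) has each player best-responding; Nash payoffs (9, 7).
Player 2 earns 7 sequentially versus 7 at the Nash outcome: unchanged.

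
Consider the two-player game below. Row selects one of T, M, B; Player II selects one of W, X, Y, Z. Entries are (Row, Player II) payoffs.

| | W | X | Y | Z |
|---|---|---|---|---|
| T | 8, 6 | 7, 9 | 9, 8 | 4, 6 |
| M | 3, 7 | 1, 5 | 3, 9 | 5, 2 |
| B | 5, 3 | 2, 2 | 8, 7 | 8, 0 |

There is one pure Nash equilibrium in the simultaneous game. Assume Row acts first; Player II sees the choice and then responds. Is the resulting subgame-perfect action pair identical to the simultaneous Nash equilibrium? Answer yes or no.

no

Work backward from Player II's decision.
- T: Player II compares 6, 9, 8, 6 and picks X; Row would get 7.
- M: Player II compares 7, 5, 9, 2 and picks Y; Row would get 3.
- B: Player II compares 3, 2, 7, 0 and picks Y; Row would get 8.
Among 7, 3, 8, the best is 8 at B. Subgame-perfect outcome: (B, Y) with payoffs (8, 7).
Now find the simultaneous Nash equilibrium.
Row's best replies: W→T; X→T; Y→T; Z→B.
Player II's best replies: T→X; M→Y; B→Y.
Only (T, X) has each player best-responding; Nash payoffs (7, 9).
Sequential outcome (B, Y) differs from the Nash profile (T, X).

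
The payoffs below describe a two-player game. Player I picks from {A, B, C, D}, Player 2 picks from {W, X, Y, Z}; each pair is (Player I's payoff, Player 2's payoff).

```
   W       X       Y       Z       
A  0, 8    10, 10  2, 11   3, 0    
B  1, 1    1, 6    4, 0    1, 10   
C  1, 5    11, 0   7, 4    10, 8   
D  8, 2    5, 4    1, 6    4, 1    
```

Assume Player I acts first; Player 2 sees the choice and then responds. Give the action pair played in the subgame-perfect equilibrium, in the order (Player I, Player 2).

Work backward from Player 2's decision.
- A: Player 2 compares 8, 10, 11, 0 and picks Y; Player I would get 2.
- B: Player 2 compares 1, 6, 0, 10 and picks Z; Player I would get 1.
- C: Player 2 compares 5, 0, 4, 8 and picks Z; Player I would get 10.
- D: Player 2 compares 2, 4, 6, 1 and picks Y; Player I would get 1.
Maximizing over 2, 1, 10, 1, Player I chooses C. Subgame-perfect outcome: (C, Z) with payoffs (10, 8).

(C, Z)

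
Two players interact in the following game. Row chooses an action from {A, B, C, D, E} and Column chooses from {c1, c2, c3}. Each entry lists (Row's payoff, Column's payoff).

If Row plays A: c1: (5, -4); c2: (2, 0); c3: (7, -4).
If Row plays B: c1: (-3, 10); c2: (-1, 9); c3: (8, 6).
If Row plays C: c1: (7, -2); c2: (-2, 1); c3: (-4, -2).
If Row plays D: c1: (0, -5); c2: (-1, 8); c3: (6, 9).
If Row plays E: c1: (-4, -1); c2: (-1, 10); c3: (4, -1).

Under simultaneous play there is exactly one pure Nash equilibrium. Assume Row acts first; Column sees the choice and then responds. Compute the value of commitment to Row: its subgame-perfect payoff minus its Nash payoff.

Solve by backward induction (Row leads).
- A: BR = c2, leader payoff 2.
- B: BR = c1, leader payoff -3.
- C: BR = c2, leader payoff -2.
- D: BR = c3, leader payoff 6.
- E: BR = c2, leader payoff -1.
Maximizing over 2, -3, -2, 6, -1, Row chooses D. Subgame-perfect outcome: (D, c3) with payoffs (6, 9).
Under simultaneous play:
Row's best replies: c1→C; c2→A; c3→B.
Column's best replies: A→c2; B→c1; C→c2; D→c3; E→c2.
The unique mutual best reply is (A, c2), giving (2, 0).
Row's commitment gain: 6 − 2 = 4.

4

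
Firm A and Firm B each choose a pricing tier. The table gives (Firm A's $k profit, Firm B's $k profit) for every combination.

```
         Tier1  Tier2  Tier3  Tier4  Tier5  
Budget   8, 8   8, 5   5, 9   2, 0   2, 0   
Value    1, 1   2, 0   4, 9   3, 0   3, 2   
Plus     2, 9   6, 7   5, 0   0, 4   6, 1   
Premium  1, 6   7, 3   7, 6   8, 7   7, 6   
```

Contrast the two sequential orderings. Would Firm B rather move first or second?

first

If Firm A leads: Firm B's best replies are Budget→Tier3, Value→Tier3, Plus→Tier1, Premium→Tier4; Firm A's induced payoffs 5, 4, 2, 8; outcome (Premium, Tier4), payoffs (8, 7).
If Firm B leads: Firm A's best replies are Tier1→Budget, Tier2→Budget, Tier3→Premium, Tier4→Premium, Tier5→Premium; Firm B's induced payoffs 8, 5, 6, 7, 6; outcome (Budget, Tier1), payoffs (8, 8).
Firm B gets 8 moving first and 7 moving second, so Firm B prefers to move first.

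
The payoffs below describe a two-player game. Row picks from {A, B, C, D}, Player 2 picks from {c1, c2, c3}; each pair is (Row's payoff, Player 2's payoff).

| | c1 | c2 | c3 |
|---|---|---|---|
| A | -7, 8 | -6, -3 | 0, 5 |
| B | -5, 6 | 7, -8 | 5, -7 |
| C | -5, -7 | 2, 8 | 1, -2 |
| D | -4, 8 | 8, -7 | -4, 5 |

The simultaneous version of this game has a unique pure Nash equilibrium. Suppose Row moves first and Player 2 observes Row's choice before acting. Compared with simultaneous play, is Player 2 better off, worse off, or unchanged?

unchanged

Work backward from Player 2's decision.
- A → Player 2 plays c1 (best of 8, -3, 5); Row gets -7.
- B → Player 2 plays c1 (best of 6, -8, -7); Row gets -5.
- C → Player 2 plays c2 (best of -7, 8, -2); Row gets 2.
- D → Player 2 plays c1 (best of 8, -7, 5); Row gets -4.
Row's induced payoffs are -7, -5, 2, -4, so Row commits to C. Subgame-perfect outcome: (C, c2) with payoffs (2, 8).
Under simultaneous play:
Row's best replies: c1→D; c2→D; c3→B.
Player 2's best replies: A→c1; B→c1; C→c2; D→c1.
The unique mutual best reply is (D, c1), giving (-4, 8).
Player 2 earns 8 sequentially versus 8 at the Nash outcome: unchanged.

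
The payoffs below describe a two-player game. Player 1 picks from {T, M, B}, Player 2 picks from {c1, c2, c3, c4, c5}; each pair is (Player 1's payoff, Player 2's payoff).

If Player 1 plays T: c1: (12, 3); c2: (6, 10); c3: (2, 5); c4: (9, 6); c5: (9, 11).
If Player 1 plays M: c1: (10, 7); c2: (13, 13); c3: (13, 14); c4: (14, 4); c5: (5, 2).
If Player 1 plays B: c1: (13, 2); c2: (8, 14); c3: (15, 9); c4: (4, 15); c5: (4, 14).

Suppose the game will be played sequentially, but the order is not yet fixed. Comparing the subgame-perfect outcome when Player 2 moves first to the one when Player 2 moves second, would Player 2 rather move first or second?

second

If Player 1 leads: Player 2's best replies are T→c5, M→c3, B→c4; Player 1's induced payoffs 9, 13, 4; outcome (M, c3), payoffs (13, 14).
If Player 2 leads: Player 1's best replies are c1→B, c2→M, c3→B, c4→M, c5→T; Player 2's induced payoffs 2, 13, 9, 4, 11; outcome (M, c2), payoffs (13, 13).
Player 2 gets 13 moving first and 14 moving second, so Player 2 prefers to move second.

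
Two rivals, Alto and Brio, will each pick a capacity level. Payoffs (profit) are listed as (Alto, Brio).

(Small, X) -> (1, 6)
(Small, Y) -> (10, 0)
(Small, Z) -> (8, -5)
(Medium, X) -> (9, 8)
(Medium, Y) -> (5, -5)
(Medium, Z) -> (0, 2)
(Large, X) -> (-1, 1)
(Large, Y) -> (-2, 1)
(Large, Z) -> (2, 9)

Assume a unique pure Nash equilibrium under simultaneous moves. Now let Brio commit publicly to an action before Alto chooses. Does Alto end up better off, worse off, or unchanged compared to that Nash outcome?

Backward induction with Brio moving first.
- X: Alto compares 1, 9, -1 and picks Medium; Brio would get 8.
- Y: Alto compares 10, 5, -2 and picks Small; Brio would get 0.
- Z: Alto compares 8, 0, 2 and picks Small; Brio would get -5.
Maximizing over 8, 0, -5, Brio chooses X. Subgame-perfect outcome: (Medium, X) with payoffs (9, 8).
Under simultaneous play:
Alto's best replies: X→Medium; Y→Small; Z→Small.
Brio's best replies: Small→X; Medium→X; Large→Z.
Only (Medium, X) has each player best-responding; Nash payoffs (9, 8).
Alto earns 9 sequentially versus 9 at the Nash outcome: unchanged.

unchanged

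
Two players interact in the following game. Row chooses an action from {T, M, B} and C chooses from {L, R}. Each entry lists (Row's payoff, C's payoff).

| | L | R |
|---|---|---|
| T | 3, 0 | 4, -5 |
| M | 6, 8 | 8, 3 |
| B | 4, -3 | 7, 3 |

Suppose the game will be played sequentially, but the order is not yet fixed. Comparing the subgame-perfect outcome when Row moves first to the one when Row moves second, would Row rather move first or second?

first

If Row leads: C's best replies are T→L, M→L, B→R; Row's induced payoffs 3, 6, 7; outcome (B, R), payoffs (7, 3).
If C leads: Row's best replies are L→M, R→M; C's induced payoffs 8, 3; outcome (M, L), payoffs (6, 8).
Row gets 7 moving first and 6 moving second, so Row prefers to move first.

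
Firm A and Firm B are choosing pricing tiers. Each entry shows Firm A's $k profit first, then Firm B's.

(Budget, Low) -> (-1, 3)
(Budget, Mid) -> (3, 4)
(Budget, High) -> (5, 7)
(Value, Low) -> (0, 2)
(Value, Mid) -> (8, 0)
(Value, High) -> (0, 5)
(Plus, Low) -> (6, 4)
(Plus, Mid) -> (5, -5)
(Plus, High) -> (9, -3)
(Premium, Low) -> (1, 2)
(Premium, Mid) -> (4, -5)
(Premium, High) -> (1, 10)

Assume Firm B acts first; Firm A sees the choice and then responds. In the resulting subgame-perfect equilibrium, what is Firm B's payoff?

Solve by backward induction (Firm B leads).
- Low: BR = Plus, leader payoff 4.
- Mid: BR = Value, leader payoff 0.
- High: BR = Plus, leader payoff -3.
Firm B's induced payoffs are 4, 0, -3, so Firm B commits to Low. Subgame-perfect outcome: (Plus, Low) with payoffs (6, 4).

4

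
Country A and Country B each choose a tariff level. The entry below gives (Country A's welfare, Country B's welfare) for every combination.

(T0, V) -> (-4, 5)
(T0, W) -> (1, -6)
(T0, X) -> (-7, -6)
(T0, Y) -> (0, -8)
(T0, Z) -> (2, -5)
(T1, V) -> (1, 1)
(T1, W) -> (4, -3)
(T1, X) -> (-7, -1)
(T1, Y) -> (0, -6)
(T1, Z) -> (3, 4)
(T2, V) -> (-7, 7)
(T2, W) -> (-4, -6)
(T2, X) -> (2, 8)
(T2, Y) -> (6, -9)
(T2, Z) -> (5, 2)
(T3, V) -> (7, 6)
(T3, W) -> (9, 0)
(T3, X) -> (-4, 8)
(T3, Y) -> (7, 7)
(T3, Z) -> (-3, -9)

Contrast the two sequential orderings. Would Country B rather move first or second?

first

If Country A leads: Country B's best replies are T0→V, T1→Z, T2→X, T3→X; Country A's induced payoffs -4, 3, 2, -4; outcome (T1, Z), payoffs (3, 4).
If Country B leads: Country A's best replies are V→T3, W→T3, X→T2, Y→T3, Z→T2; Country B's induced payoffs 6, 0, 8, 7, 2; outcome (T2, X), payoffs (2, 8).
Country B gets 8 moving first and 4 moving second, so Country B prefers to move first.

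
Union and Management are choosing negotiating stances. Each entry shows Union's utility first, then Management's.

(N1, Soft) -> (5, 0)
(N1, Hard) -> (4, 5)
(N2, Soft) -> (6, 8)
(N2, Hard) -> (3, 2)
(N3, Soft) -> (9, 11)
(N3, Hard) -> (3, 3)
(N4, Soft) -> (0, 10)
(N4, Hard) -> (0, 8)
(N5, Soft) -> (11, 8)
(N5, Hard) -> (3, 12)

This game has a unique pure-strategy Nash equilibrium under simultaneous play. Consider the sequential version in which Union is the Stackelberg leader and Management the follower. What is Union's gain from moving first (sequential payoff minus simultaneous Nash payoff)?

5

Solve by backward induction (Union leads).
- N1 → Management plays Hard (best of 0, 5); Union gets 4.
- N2 → Management plays Soft (best of 8, 2); Union gets 6.
- N3 → Management plays Soft (best of 11, 3); Union gets 9.
- N4 → Management plays Soft (best of 10, 8); Union gets 0.
- N5 → Management plays Hard (best of 8, 12); Union gets 3.
Among 4, 6, 9, 0, 3, the best is 9 at N3. Subgame-perfect outcome: (N3, Soft) with payoffs (9, 11).
For the simultaneous game, intersect best replies.
Union's best replies: Soft→N5; Hard→N1.
Management's best replies: N1→Hard; N2→Soft; N3→Soft; N4→Soft; N5→Hard.
The unique mutual best reply is (N1, Hard), giving (4, 5).
Union's commitment gain: 9 − 4 = 5.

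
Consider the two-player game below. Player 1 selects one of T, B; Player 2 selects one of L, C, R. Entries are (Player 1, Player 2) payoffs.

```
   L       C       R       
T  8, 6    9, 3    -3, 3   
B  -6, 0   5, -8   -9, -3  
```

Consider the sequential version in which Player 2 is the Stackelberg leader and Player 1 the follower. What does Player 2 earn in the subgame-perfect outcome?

Backward induction with Player 2 moving first.
- L: BR = T, leader payoff 6.
- C: BR = T, leader payoff 3.
- R: BR = T, leader payoff 3.
Player 2's induced payoffs are 6, 3, 3, so Player 2 commits to L. Subgame-perfect outcome: (T, L) with payoffs (8, 6).

6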